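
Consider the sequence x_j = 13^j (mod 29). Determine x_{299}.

6

Computing terms: x_1 = 13, x_2 = 24, x_3 = 22, x_4 = 25, x_5 = 6, x_6 = 20, x_7 = 28, x_8 = 16, x_9 = 5, x_{10} = 7, x_{11} = 4, x_{12} = 23, x_{13} = 9, x_{14} = 1, x_{15} = 13.
The sequence repeats with period 14.
So x_{299} = x_{1 + ((299-1) mod 14)} = x_5 = 6.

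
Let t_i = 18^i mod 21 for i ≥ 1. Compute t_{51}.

t_1 = 18; t_2 = 9; t_3 = 15; t_4 = 18.
The sequence repeats with period 3.
So t_{51} = t_{1 + ((51-1) mod 3)} = t_3 = 15.

15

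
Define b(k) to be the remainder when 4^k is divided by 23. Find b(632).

12

Computing terms: b(0) = 1,  b(1) = 4,  b(2) = 16,  b(3) = 18,  b(4) = 3,  b(5) = 12,  b(6) = 2,  b(7) = 8,  b(8) = 9,  b(9) = 13,  b(10) = 6,  b(11) = 1.
Since b(11) = b(0) = 1, the sequence is periodic with period 11.
So b(632) = b(0 + ((632-0) mod 11)) = b(5) = 12.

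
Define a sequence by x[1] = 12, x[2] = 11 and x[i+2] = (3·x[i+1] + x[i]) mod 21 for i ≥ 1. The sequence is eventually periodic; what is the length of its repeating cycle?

x[1] = 12,  x[2] = 11,  x[3] = 3,  x[4] = 20,  x[5] = 0,  x[6] = 20,  x[7] = 18,  x[8] = 11,  x[9] = 9,  x[10] = 17,  x[11] = 18,  x[12] = 8,  x[13] = 0,  x[14] = 8,  x[15] = 3,  x[16] = 17,  x[17] = 12,  x[18] = 11.
The sequence repeats with period 16.

16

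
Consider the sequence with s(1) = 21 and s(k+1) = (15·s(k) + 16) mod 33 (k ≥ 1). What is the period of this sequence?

5

We have s(1) = 21,  s(2) = 1,  s(3) = 31,  s(4) = 19,  s(5) = 4,  s(6) = 10,  s(7) = 1.
Since s(7) = s(2) = 1, the sequence is eventually periodic: after a pre-period of length 1 it cycles with period 5.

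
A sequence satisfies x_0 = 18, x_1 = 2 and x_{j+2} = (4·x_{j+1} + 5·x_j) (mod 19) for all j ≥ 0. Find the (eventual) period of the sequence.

18

Computing terms: x_0 = 18; x_1 = 2; x_2 = 3; x_3 = 3; x_4 = 8; x_5 = 9; x_6 = 0; x_7 = 7; x_8 = 9; x_9 = 14; x_{10} = 6; x_{11} = 18; x_{12} = 7; x_{13} = 4; x_{14} = 13; x_{15} = 15; x_{16} = 11; x_{17} = 5; x_{18} = 18; x_{19} = 2.
Since (x_{18}, x_{19}) = (x_0, x_1) = (18, 2) (two consecutive terms determine the rest), the sequence is periodic with period 18.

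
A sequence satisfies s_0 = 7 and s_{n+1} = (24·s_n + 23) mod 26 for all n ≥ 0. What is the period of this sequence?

Listing terms: s_0 = 7,  s_1 = 9,  s_2 = 5,  s_3 = 13,  s_4 = 23,  s_5 = 3,  s_6 = 17,  s_7 = 15,  s_8 = 19,  s_9 = 11,  s_{10} = 1,  s_{11} = 21,  s_{12} = 7.
The sequence repeats with period 12.

12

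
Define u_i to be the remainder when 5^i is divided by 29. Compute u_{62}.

23

We have u_1 = 5, u_2 = 25, u_3 = 9, u_4 = 16, u_5 = 22, u_6 = 23, u_7 = 28, u_8 = 24, u_9 = 4, u_{10} = 20, u_{11} = 13, u_{12} = 7, u_{13} = 6, u_{14} = 1, u_{15} = 5.
The sequence repeats with period 14.
So u_{62} = u_{1 + ((62-1) mod 14)} = u_6 = 23.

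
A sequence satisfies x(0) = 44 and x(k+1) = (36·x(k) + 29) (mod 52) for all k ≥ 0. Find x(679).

x(0) = 44,  x(1) = 1,  x(2) = 13,  x(3) = 29,  x(4) = 33,  x(5) = 21,  x(6) = 5,  x(7) = 1.
Since x(7) = x(1) = 1, the sequence is eventually periodic: after a pre-period of length 1 it cycles with period 6.
For k ≥ 1, x(k) depends only on (k - 1) mod 6. (679 - 1) mod 6 = 0, so x(679) = x(1) = 1.

1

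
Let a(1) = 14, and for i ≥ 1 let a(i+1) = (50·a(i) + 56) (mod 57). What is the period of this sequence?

We have a(1) = 14; a(2) = 15; a(3) = 8; a(4) = 0; a(5) = 56; a(6) = 6; a(7) = 14.
The sequence repeats with period 6.

6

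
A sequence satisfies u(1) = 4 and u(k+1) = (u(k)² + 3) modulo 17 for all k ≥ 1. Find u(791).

7

Listing terms: u(1) = 4, u(2) = 2, u(3) = 7, u(4) = 1, u(5) = 4.
Since u(5) = u(1) = 4, the sequence is periodic with period 4.
So u(791) = u(1 + ((791-1) mod 4)) = u(3) = 7.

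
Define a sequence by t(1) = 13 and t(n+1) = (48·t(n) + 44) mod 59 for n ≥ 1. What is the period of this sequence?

Listing terms: t(1) = 13,  t(2) = 19,  t(3) = 12,  t(4) = 30,  t(5) = 9,  t(6) = 4,  t(7) = 0,  t(8) = 44,  t(9) = 32,  t(10) = 46,  t(11) = 10,  t(12) = 52,  t(13) = 3,  t(14) = 11,  t(15) = 41,  t(16) = 6,  t(17) = 37,  t(18) = 50,  t(19) = 25,  t(20) = 5,  t(21) = 48,  t(22) = 47,  t(23) = 58,  t(24) = 55,  t(25) = 29,  t(26) = 20,  t(27) = 1,  t(28) = 33,  t(29) = 35,  t(30) = 13.
Since t(30) = t(1) = 13, the sequence is periodic with period 29.

29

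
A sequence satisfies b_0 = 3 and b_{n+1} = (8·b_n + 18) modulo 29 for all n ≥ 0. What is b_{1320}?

24

Computing terms: b_0 = 3,  b_1 = 13,  b_2 = 6,  b_3 = 8,  b_4 = 24,  b_5 = 7,  b_6 = 16,  b_7 = 1,  b_8 = 26,  b_9 = 23,  b_{10} = 28,  b_{11} = 10,  b_{12} = 11,  b_{13} = 19,  b_{14} = 25,  b_{15} = 15,  b_{16} = 22,  b_{17} = 20,  b_{18} = 4,  b_{19} = 21,  b_{20} = 12,  b_{21} = 27,  b_{22} = 2,  b_{23} = 5,  b_{24} = 0,  b_{25} = 18,  b_{26} = 17,  b_{27} = 9,  b_{28} = 3.
Since b_{28} = b_0 = 3, the sequence is periodic with period 28.
(1320 - 0) mod 28 = 4, so b_{1320} = b_4 = 24.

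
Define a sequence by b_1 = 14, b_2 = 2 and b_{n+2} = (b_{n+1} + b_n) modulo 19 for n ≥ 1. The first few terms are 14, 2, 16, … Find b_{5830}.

0

Computing terms: b_1 = 14, b_2 = 2, b_3 = 16, b_4 = 18, b_5 = 15, b_6 = 14, b_7 = 10, b_8 = 5, b_9 = 15, b_{10} = 1, b_{11} = 16, b_{12} = 17, b_{13} = 14, b_{14} = 12, b_{15} = 7, b_{16} = 0, b_{17} = 7, b_{18} = 7, b_{19} = 14, b_{20} = 2.
Since (b_{19}, b_{20}) = (b_1, b_2) = (14, 2) (two consecutive terms determine the rest), the sequence is periodic with period 18.
(5830 - 1) mod 18 = 15, so b_{5830} = b_{16} = 0.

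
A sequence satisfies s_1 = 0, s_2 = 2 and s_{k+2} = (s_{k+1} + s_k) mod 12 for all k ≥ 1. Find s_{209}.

Listing terms: s_1 = 0,  s_2 = 2,  s_3 = 2,  s_4 = 4,  s_5 = 6,  s_6 = 10,  s_7 = 4,  s_8 = 2,  s_9 = 6,  s_{10} = 8,  s_{11} = 2,  s_{12} = 10,  s_{13} = 0,  s_{14} = 10,  s_{15} = 10,  s_{16} = 8,  s_{17} = 6,  s_{18} = 2,  s_{19} = 8,  s_{20} = 10,  s_{21} = 6,  s_{22} = 4,  s_{23} = 10,  s_{24} = 2,  s_{25} = 0,  s_{26} = 2.
Since (s_{25}, s_{26}) = (s_1, s_2) = (0, 2) (two consecutive terms determine the rest), the sequence is periodic with period 24.
So s_{209} = s_{1 + ((209-1) mod 24)} = s_{17} = 6.

6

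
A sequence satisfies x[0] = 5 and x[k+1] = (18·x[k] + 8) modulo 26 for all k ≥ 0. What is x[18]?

4

Listing terms: x[0] = 5; x[1] = 20; x[2] = 4; x[3] = 2; x[4] = 18; x[5] = 20.
Since x[5] = x[1] = 20, the sequence is eventually periodic: after a pre-period of length 1 it cycles with period 4.
For k ≥ 1, x[k] depends only on (k - 1) mod 4. (18 - 1) mod 4 = 1, so x[18] = x[2] = 4.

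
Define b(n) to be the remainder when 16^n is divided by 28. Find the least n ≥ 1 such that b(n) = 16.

1

We have b(0) = 1,  b(1) = 16,  b(2) = 4,  b(3) = 8,  b(4) = 16.
Since b(4) = b(1) = 16, the sequence is eventually periodic: after a pre-period of length 1 it cycles with period 3.
The value 16 first appears (with n ≥ 1) at b(1).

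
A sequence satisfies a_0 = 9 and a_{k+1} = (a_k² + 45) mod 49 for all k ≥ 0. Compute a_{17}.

Computing terms: a_0 = 9; a_1 = 28; a_2 = 45; a_3 = 12; a_4 = 42; a_5 = 45.
Since a_5 = a_2 = 45, the sequence is eventually periodic: after a pre-period of length 2 it cycles with period 3.
For k ≥ 2, a_k depends only on (k - 2) mod 3. (17 - 2) mod 3 = 0, so a_{17} = a_2 = 45.

45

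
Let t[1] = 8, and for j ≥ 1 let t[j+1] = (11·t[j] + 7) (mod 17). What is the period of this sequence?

16

Computing terms: t[1] = 8,  t[2] = 10,  t[3] = 15,  t[4] = 2,  t[5] = 12,  t[6] = 3,  t[7] = 6,  t[8] = 5,  t[9] = 11,  t[10] = 9,  t[11] = 4,  t[12] = 0,  t[13] = 7,  t[14] = 16,  t[15] = 13,  t[16] = 14,  t[17] = 8.
The sequence repeats with period 16.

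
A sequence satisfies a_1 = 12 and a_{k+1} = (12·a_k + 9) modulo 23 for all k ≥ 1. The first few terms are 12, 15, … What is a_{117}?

10

Computing terms: a_1 = 12, a_2 = 15, a_3 = 5, a_4 = 0, a_5 = 9, a_6 = 2, a_7 = 10, a_8 = 14, a_9 = 16, a_{10} = 17, a_{11} = 6, a_{12} = 12.
The sequence repeats with period 11.
So a_{117} = a_{1 + ((117-1) mod 11)} = a_7 = 10.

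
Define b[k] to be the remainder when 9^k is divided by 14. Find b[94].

9

b[1] = 9,  b[2] = 11,  b[3] = 1,  b[4] = 9.
The sequence repeats with period 3.
So b[94] = b[1 + ((94-1) mod 3)] = b[1] = 9.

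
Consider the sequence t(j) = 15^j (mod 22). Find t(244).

Computing terms: t(1) = 15; t(2) = 5; t(3) = 9; t(4) = 3; t(5) = 1; t(6) = 15.
Since t(6) = t(1) = 15, the sequence is periodic with period 5.
So t(244) = t(1 + ((244-1) mod 5)) = t(4) = 3.

3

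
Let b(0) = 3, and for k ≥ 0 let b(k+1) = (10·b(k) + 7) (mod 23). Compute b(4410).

Listing terms: b(0) = 3; b(1) = 14; b(2) = 9; b(3) = 5; b(4) = 11; b(5) = 2; b(6) = 4; b(7) = 1; b(8) = 17; b(9) = 16; b(10) = 6; b(11) = 21; b(12) = 10; b(13) = 15; b(14) = 19; b(15) = 13; b(16) = 22; b(17) = 20; b(18) = 0; b(19) = 7; b(20) = 8; b(21) = 18; b(22) = 3.
Since b(22) = b(0) = 3, the sequence is periodic with period 22.
(4410 - 0) mod 22 = 10, so b(4410) = b(10) = 6.

6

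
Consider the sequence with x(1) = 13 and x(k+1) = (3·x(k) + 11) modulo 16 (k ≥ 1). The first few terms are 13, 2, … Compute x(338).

Listing terms: x(1) = 13; x(2) = 2; x(3) = 1; x(4) = 14; x(5) = 5; x(6) = 10; x(7) = 9; x(8) = 6; x(9) = 13.
Since x(9) = x(1) = 13, the sequence is periodic with period 8.
(338 - 1) mod 8 = 1, so x(338) = x(2) = 2.

2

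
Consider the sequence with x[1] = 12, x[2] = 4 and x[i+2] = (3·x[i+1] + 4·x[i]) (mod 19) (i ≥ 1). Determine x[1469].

14

We have x[1] = 12, x[2] = 4, x[3] = 3, x[4] = 6, x[5] = 11, x[6] = 0, x[7] = 6, x[8] = 18, x[9] = 2, x[10] = 2, x[11] = 14, x[12] = 12, x[13] = 16, x[14] = 1, x[15] = 10, x[16] = 15, x[17] = 9, x[18] = 11, x[19] = 12, x[20] = 4.
Since (x[19], x[20]) = (x[1], x[2]) = (12, 4) (two consecutive terms determine the rest), the sequence is periodic with period 18.
(1469 - 1) mod 18 = 10, so x[1469] = x[11] = 14.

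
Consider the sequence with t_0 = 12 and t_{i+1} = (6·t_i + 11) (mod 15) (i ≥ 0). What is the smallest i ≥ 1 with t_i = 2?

Listing terms: t_0 = 12; t_1 = 8; t_2 = 14; t_3 = 5; t_4 = 11; t_5 = 2; t_6 = 8.
Since t_6 = t_1 = 8, the sequence is eventually periodic: after a pre-period of length 1 it cycles with period 5.
The value 2 first appears (with i ≥ 1) at t_5.

5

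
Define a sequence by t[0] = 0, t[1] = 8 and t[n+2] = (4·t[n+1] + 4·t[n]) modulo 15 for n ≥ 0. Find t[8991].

5

Listing terms: t[0] = 0, t[1] = 8, t[2] = 2, t[3] = 10, t[4] = 3, t[5] = 7, t[6] = 10, t[7] = 8, t[8] = 12, t[9] = 5, t[10] = 8, t[11] = 7, t[12] = 0, t[13] = 13, t[14] = 7, t[15] = 5, t[16] = 3, t[17] = 2, t[18] = 5, t[19] = 13, t[20] = 12, t[21] = 10, t[22] = 13, t[23] = 2, t[24] = 0, t[25] = 8.
Since (t[24], t[25]) = (t[0], t[1]) = (0, 8) (two consecutive terms determine the rest), the sequence is periodic with period 24.
So t[8991] = t[0 + ((8991-0) mod 24)] = t[15] = 5.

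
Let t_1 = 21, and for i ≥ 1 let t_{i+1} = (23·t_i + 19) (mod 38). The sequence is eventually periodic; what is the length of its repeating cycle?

18

Computing terms: t_1 = 21,  t_2 = 8,  t_3 = 13,  t_4 = 14,  t_5 = 37,  t_6 = 34,  t_7 = 3,  t_8 = 12,  t_9 = 29,  t_{10} = 2,  t_{11} = 27,  t_{12} = 32,  t_{13} = 33,  t_{14} = 18,  t_{15} = 15,  t_{16} = 22,  t_{17} = 31,  t_{18} = 10,  t_{19} = 21.
The sequence repeats with period 18.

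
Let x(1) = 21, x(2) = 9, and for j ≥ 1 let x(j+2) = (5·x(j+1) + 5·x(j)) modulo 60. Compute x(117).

30

x(1) = 21; x(2) = 9; x(3) = 30; x(4) = 15; x(5) = 45; x(6) = 0; x(7) = 45; x(8) = 45; x(9) = 30; x(10) = 15.
Since (x(9), x(10)) = (x(3), x(4)) = (30, 15) (two consecutive terms determine the rest), the sequence is eventually periodic: after a pre-period of length 2 it cycles with period 6.
For j ≥ 3, x(j) depends only on (j - 3) mod 6. (117 - 3) mod 6 = 0, so x(117) = x(3) = 30.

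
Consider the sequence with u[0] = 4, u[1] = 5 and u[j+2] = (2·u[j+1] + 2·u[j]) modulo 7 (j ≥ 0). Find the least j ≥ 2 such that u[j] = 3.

7

We have u[0] = 4, u[1] = 5, u[2] = 4, u[3] = 4, u[4] = 2, u[5] = 5, u[6] = 0, u[7] = 3, u[8] = 6, u[9] = 4, u[10] = 6, u[11] = 6, u[12] = 3, u[13] = 4, u[14] = 0, u[15] = 1, u[16] = 2, u[17] = 6, u[18] = 2, u[19] = 2, u[20] = 1, u[21] = 6, u[22] = 0, u[23] = 5, u[24] = 3, u[25] = 2, u[26] = 3, u[27] = 3, u[28] = 5, u[29] = 2, u[30] = 0, u[31] = 4, u[32] = 1, u[33] = 3, u[34] = 1, u[35] = 1, u[36] = 4, u[37] = 3, u[38] = 0, u[39] = 6, u[40] = 5, u[41] = 1, u[42] = 5, u[43] = 5, u[44] = 6, u[45] = 1, u[46] = 0, u[47] = 2, u[48] = 4, u[49] = 5.
Since (u[48], u[49]) = (u[0], u[1]) = (4, 5) (two consecutive terms determine the rest), the sequence is periodic with period 48.
The value 3 first appears (with j ≥ 2) at u[7].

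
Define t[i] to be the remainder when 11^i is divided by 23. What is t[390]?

18

We have t[0] = 1, t[1] = 11, t[2] = 6, t[3] = 20, t[4] = 13, t[5] = 5, t[6] = 9, t[7] = 7, t[8] = 8, t[9] = 19, t[10] = 2, t[11] = 22, t[12] = 12, t[13] = 17, t[14] = 3, t[15] = 10, t[16] = 18, t[17] = 14, t[18] = 16, t[19] = 15, t[20] = 4, t[21] = 21, t[22] = 1.
Since t[22] = t[0] = 1, the sequence is periodic with period 22.
(390 - 0) mod 22 = 16, so t[390] = t[16] = 18.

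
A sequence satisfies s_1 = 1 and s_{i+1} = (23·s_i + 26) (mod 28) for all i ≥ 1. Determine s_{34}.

We have s_1 = 1; s_2 = 21; s_3 = 5; s_4 = 1.
Since s_4 = s_1 = 1, the sequence is periodic with period 3.
(34 - 1) mod 3 = 0, so s_{34} = s_1 = 1.

1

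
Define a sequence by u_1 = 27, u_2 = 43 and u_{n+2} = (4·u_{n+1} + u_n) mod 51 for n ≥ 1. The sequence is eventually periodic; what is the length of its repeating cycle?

Listing terms: u_1 = 27, u_2 = 43, u_3 = 46, u_4 = 23, u_5 = 36, u_6 = 14, u_7 = 41, u_8 = 25, u_9 = 39, u_{10} = 28, u_{11} = 49, u_{12} = 20, u_{13} = 27, u_{14} = 26, u_{15} = 29, u_{16} = 40, u_{17} = 36, u_{18} = 31, u_{19} = 7, u_{20} = 8, u_{21} = 39, u_{22} = 11, u_{23} = 32, u_{24} = 37, u_{25} = 27, u_{26} = 43.
The sequence repeats with period 24.

24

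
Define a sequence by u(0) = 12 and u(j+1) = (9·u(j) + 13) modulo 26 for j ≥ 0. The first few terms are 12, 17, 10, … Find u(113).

We have u(0) = 12,  u(1) = 17,  u(2) = 10,  u(3) = 25,  u(4) = 4,  u(5) = 23,  u(6) = 12.
The sequence repeats with period 6.
(113 - 0) mod 6 = 5, so u(113) = u(5) = 23.

23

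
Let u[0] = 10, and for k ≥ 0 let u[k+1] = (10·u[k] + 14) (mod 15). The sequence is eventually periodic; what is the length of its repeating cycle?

3

Listing terms: u[0] = 10,  u[1] = 9,  u[2] = 14,  u[3] = 4,  u[4] = 9.
Since u[4] = u[1] = 9, the sequence is eventually periodic: after a pre-period of length 1 it cycles with period 3.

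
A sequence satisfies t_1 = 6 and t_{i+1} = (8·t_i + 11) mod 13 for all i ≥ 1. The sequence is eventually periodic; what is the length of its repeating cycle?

4

Listing terms: t_1 = 6,  t_2 = 7,  t_3 = 2,  t_4 = 1,  t_5 = 6.
The sequence repeats with period 4.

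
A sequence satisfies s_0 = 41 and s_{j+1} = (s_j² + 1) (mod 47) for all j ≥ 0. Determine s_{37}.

We have s_0 = 41,  s_1 = 37,  s_2 = 7,  s_3 = 3,  s_4 = 10,  s_5 = 7.
Since s_5 = s_2 = 7, the sequence is eventually periodic: after a pre-period of length 2 it cycles with period 3.
For j ≥ 2, s_j depends only on (j - 2) mod 3. (37 - 2) mod 3 = 2, so s_{37} = s_4 = 10.

10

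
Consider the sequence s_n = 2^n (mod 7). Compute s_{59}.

4

We have s_1 = 2; s_2 = 4; s_3 = 1; s_4 = 2.
Since s_4 = s_1 = 2, the sequence is periodic with period 3.
So s_{59} = s_{1 + ((59-1) mod 3)} = s_2 = 4.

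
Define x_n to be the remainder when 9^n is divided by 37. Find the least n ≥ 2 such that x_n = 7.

Computing terms: x_1 = 9,  x_2 = 7,  x_3 = 26,  x_4 = 12,  x_5 = 34,  x_6 = 10,  x_7 = 16,  x_8 = 33,  x_9 = 1,  x_{10} = 9.
Since x_{10} = x_1 = 9, the sequence is periodic with period 9.
The value 7 first appears (with n ≥ 2) at x_2.

2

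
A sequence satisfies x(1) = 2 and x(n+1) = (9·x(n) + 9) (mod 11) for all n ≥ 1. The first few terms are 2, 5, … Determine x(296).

2

We have x(1) = 2, x(2) = 5, x(3) = 10, x(4) = 0, x(5) = 9, x(6) = 2.
The sequence repeats with period 5.
(296 - 1) mod 5 = 0, so x(296) = x(1) = 2.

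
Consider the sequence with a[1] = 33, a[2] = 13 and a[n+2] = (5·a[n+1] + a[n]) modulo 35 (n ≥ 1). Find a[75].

a[1] = 33; a[2] = 13; a[3] = 28; a[4] = 13; a[5] = 23; a[6] = 23; a[7] = 33; a[8] = 13.
The sequence repeats with period 6.
(75 - 1) mod 6 = 2, so a[75] = a[3] = 28.

28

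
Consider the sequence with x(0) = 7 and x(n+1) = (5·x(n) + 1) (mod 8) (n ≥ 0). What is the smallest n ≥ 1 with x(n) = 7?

Computing terms: x(0) = 7,  x(1) = 4,  x(2) = 5,  x(3) = 2,  x(4) = 3,  x(5) = 0,  x(6) = 1,  x(7) = 6,  x(8) = 7.
The sequence repeats with period 8.
The value 7 next appears (with n ≥ 1) at x(8).

8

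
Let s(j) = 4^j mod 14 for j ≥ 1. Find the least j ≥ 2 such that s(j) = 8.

3

s(1) = 4; s(2) = 2; s(3) = 8; s(4) = 4.
Since s(4) = s(1) = 4, the sequence is periodic with period 3.
The value 8 first appears (with j ≥ 2) at s(3).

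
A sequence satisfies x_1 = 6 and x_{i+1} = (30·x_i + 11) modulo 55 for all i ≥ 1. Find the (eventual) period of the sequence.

10

x_1 = 6; x_2 = 26; x_3 = 21; x_4 = 36; x_5 = 46; x_6 = 16; x_7 = 51; x_8 = 1; x_9 = 41; x_{10} = 31; x_{11} = 6.
Since x_{11} = x_1 = 6, the sequence is periodic with period 10.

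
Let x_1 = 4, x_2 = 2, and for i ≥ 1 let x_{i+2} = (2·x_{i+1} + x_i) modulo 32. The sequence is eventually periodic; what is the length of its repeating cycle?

We have x_1 = 4, x_2 = 2, x_3 = 8, x_4 = 18, x_5 = 12, x_6 = 10, x_7 = 0, x_8 = 10, x_9 = 20, x_{10} = 18, x_{11} = 24, x_{12} = 2, x_{13} = 28, x_{14} = 26, x_{15} = 16, x_{16} = 26, x_{17} = 4, x_{18} = 2.
Since (x_{17}, x_{18}) = (x_1, x_2) = (4, 2) (two consecutive terms determine the rest), the sequence is periodic with period 16.

16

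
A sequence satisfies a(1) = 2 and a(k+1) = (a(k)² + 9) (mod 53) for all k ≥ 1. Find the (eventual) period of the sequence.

We have a(1) = 2; a(2) = 13; a(3) = 19; a(4) = 52; a(5) = 10; a(6) = 3; a(7) = 18; a(8) = 15; a(9) = 22; a(10) = 16; a(11) = 0; a(12) = 9; a(13) = 37; a(14) = 0.
Since a(14) = a(11) = 0, the sequence is eventually periodic: after a pre-period of length 10 it cycles with period 3.

3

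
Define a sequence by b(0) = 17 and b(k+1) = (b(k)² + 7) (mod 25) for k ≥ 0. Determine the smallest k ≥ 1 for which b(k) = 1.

7

We have b(0) = 17,  b(1) = 21,  b(2) = 23,  b(3) = 11,  b(4) = 3,  b(5) = 16,  b(6) = 13,  b(7) = 1,  b(8) = 8,  b(9) = 21.
Since b(9) = b(1) = 21, the sequence is eventually periodic: after a pre-period of length 1 it cycles with period 8.
The value 1 first appears (with k ≥ 1) at b(7).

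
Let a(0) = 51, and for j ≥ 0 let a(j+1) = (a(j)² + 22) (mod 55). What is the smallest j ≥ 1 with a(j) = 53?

Computing terms: a(0) = 51,  a(1) = 38,  a(2) = 36,  a(3) = 53,  a(4) = 26,  a(5) = 38.
Since a(5) = a(1) = 38, the sequence is eventually periodic: after a pre-period of length 1 it cycles with period 4.
The value 53 first appears (with j ≥ 1) at a(3).

3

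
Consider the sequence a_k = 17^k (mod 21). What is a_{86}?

16

We have a_0 = 1,  a_1 = 17,  a_2 = 16,  a_3 = 20,  a_4 = 4,  a_5 = 5,  a_6 = 1.
The sequence repeats with period 6.
So a_{86} = a_{0 + ((86-0) mod 6)} = a_2 = 16.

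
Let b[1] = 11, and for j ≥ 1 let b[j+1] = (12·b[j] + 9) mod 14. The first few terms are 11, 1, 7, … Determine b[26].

1

Listing terms: b[1] = 11,  b[2] = 1,  b[3] = 7,  b[4] = 9,  b[5] = 5,  b[6] = 13,  b[7] = 11.
Since b[7] = b[1] = 11, the sequence is periodic with period 6.
So b[26] = b[1 + ((26-1) mod 6)] = b[2] = 1.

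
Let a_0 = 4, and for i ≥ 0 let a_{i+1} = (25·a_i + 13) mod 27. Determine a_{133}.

11

Listing terms: a_0 = 4,  a_1 = 5,  a_2 = 3,  a_3 = 7,  a_4 = 26,  a_5 = 15,  a_6 = 10,  a_7 = 20,  a_8 = 0,  a_9 = 13,  a_{10} = 14,  a_{11} = 12,  a_{12} = 16,  a_{13} = 8,  a_{14} = 24,  a_{15} = 19,  a_{16} = 2,  a_{17} = 9,  a_{18} = 22,  a_{19} = 23,  a_{20} = 21,  a_{21} = 25,  a_{22} = 17,  a_{23} = 6,  a_{24} = 1,  a_{25} = 11,  a_{26} = 18,  a_{27} = 4.
The sequence repeats with period 27.
So a_{133} = a_{0 + ((133-0) mod 27)} = a_{25} = 11.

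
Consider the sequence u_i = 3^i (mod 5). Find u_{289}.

3

Computing terms: u_1 = 3, u_2 = 4, u_3 = 2, u_4 = 1, u_5 = 3.
Since u_5 = u_1 = 3, the sequence is periodic with period 4.
So u_{289} = u_{1 + ((289-1) mod 4)} = u_1 = 3.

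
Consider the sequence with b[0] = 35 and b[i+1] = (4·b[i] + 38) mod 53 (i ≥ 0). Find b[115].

Listing terms: b[0] = 35,  b[1] = 19,  b[2] = 8,  b[3] = 17,  b[4] = 0,  b[5] = 38,  b[6] = 31,  b[7] = 3,  b[8] = 50,  b[9] = 26,  b[10] = 36,  b[11] = 23,  b[12] = 24,  b[13] = 28,  b[14] = 44,  b[15] = 2,  b[16] = 46,  b[17] = 10,  b[18] = 25,  b[19] = 32,  b[20] = 7,  b[21] = 13,  b[22] = 37,  b[23] = 27,  b[24] = 40,  b[25] = 39,  b[26] = 35.
The sequence repeats with period 26.
(115 - 0) mod 26 = 11, so b[115] = b[11] = 23.

23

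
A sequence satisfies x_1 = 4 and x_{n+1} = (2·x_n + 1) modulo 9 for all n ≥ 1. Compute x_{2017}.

4

Computing terms: x_1 = 4, x_2 = 0, x_3 = 1, x_4 = 3, x_5 = 7, x_6 = 6, x_7 = 4.
The sequence repeats with period 6.
(2017 - 1) mod 6 = 0, so x_{2017} = x_1 = 4.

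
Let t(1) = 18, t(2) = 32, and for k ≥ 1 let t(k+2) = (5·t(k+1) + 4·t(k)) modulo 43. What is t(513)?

24

Listing terms: t(1) = 18, t(2) = 32, t(3) = 17, t(4) = 41, t(5) = 15, t(6) = 24, t(7) = 8, t(8) = 7, t(9) = 24, t(10) = 19, t(11) = 19, t(12) = 42, t(13) = 28, t(14) = 7, t(15) = 18, t(16) = 32.
Since (t(15), t(16)) = (t(1), t(2)) = (18, 32) (two consecutive terms determine the rest), the sequence is periodic with period 14.
(513 - 1) mod 14 = 8, so t(513) = t(9) = 24.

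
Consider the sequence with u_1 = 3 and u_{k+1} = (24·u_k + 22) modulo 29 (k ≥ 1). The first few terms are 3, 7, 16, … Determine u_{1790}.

u_1 = 3,  u_2 = 7,  u_3 = 16,  u_4 = 0,  u_5 = 22,  u_6 = 28,  u_7 = 27,  u_8 = 3.
Since u_8 = u_1 = 3, the sequence is periodic with period 7.
(1790 - 1) mod 7 = 4, so u_{1790} = u_5 = 22.

22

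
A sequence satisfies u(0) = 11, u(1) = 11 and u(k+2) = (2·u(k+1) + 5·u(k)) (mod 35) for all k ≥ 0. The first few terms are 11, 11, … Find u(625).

11

Computing terms: u(0) = 11; u(1) = 11; u(2) = 7; u(3) = 34; u(4) = 33; u(5) = 26; u(6) = 7; u(7) = 4; u(8) = 8; u(9) = 1; u(10) = 7; u(11) = 19; u(12) = 3; u(13) = 31; u(14) = 7; u(15) = 29; u(16) = 23; u(17) = 16; u(18) = 7; u(19) = 24; u(20) = 13; u(21) = 6; u(22) = 7; u(23) = 9; u(24) = 18; u(25) = 11; u(26) = 7.
Since (u(25), u(26)) = (u(1), u(2)) = (11, 7) (two consecutive terms determine the rest), the sequence is eventually periodic: after a pre-period of length 1 it cycles with period 24.
For k ≥ 1, u(k) depends only on (k - 1) mod 24. (625 - 1) mod 24 = 0, so u(625) = u(1) = 11.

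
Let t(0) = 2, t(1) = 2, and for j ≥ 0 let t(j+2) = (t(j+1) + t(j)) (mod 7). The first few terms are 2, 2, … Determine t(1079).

0

Listing terms: t(0) = 2, t(1) = 2, t(2) = 4, t(3) = 6, t(4) = 3, t(5) = 2, t(6) = 5, t(7) = 0, t(8) = 5, t(9) = 5, t(10) = 3, t(11) = 1, t(12) = 4, t(13) = 5, t(14) = 2, t(15) = 0, t(16) = 2, t(17) = 2.
Since (t(16), t(17)) = (t(0), t(1)) = (2, 2) (two consecutive terms determine the rest), the sequence is periodic with period 16.
(1079 - 0) mod 16 = 7, so t(1079) = t(7) = 0.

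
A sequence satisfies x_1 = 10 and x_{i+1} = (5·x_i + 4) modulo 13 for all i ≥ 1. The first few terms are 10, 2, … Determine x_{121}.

We have x_1 = 10, x_2 = 2, x_3 = 1, x_4 = 9, x_5 = 10.
The sequence repeats with period 4.
So x_{121} = x_{1 + ((121-1) mod 4)} = x_1 = 10.

10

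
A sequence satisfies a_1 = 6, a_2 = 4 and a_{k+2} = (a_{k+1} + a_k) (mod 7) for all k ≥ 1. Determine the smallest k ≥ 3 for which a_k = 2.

8

a_1 = 6, a_2 = 4, a_3 = 3, a_4 = 0, a_5 = 3, a_6 = 3, a_7 = 6, a_8 = 2, a_9 = 1, a_{10} = 3, a_{11} = 4, a_{12} = 0, a_{13} = 4, a_{14} = 4, a_{15} = 1, a_{16} = 5, a_{17} = 6, a_{18} = 4.
The sequence repeats with period 16.
The value 2 first appears (with k ≥ 3) at a_8.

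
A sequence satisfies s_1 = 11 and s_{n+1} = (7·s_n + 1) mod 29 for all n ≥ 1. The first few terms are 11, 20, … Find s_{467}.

15

We have s_1 = 11,  s_2 = 20,  s_3 = 25,  s_4 = 2,  s_5 = 15,  s_6 = 19,  s_7 = 18,  s_8 = 11.
The sequence repeats with period 7.
(467 - 1) mod 7 = 4, so s_{467} = s_5 = 15.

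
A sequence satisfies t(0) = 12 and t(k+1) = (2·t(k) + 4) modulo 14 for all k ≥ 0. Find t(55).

0

Listing terms: t(0) = 12; t(1) = 0; t(2) = 4; t(3) = 12.
The sequence repeats with period 3.
(55 - 0) mod 3 = 1, so t(55) = t(1) = 0.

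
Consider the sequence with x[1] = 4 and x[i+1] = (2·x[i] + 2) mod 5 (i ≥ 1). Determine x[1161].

We have x[1] = 4, x[2] = 0, x[3] = 2, x[4] = 1, x[5] = 4.
The sequence repeats with period 4.
(1161 - 1) mod 4 = 0, so x[1161] = x[1] = 4.

4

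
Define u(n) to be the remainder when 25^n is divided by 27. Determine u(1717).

7

We have u(1) = 25, u(2) = 4, u(3) = 19, u(4) = 16, u(5) = 22, u(6) = 10, u(7) = 7, u(8) = 13, u(9) = 1, u(10) = 25.
The sequence repeats with period 9.
So u(1717) = u(1 + ((1717-1) mod 9)) = u(7) = 7.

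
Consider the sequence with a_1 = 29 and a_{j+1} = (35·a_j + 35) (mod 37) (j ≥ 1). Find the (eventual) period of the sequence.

36

a_1 = 29, a_2 = 14, a_3 = 7, a_4 = 21, a_5 = 30, a_6 = 12, a_7 = 11, a_8 = 13, a_9 = 9, a_{10} = 17, a_{11} = 1, a_{12} = 33, a_{13} = 6, a_{14} = 23, a_{15} = 26, a_{16} = 20, a_{17} = 32, a_{18} = 8, a_{19} = 19, a_{20} = 34, a_{21} = 4, a_{22} = 27, a_{23} = 18, a_{24} = 36, a_{25} = 0, a_{26} = 35, a_{27} = 2, a_{28} = 31, a_{29} = 10, a_{30} = 15, a_{31} = 5, a_{32} = 25, a_{33} = 22, a_{34} = 28, a_{35} = 16, a_{36} = 3, a_{37} = 29.
Since a_{37} = a_1 = 29, the sequence is periodic with period 36.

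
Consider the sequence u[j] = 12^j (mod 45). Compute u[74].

9

Computing terms: u[0] = 1, u[1] = 12, u[2] = 9, u[3] = 18, u[4] = 36, u[5] = 27, u[6] = 9.
Since u[6] = u[2] = 9, the sequence is eventually periodic: after a pre-period of length 2 it cycles with period 4.
For j ≥ 2, u[j] depends only on (j - 2) mod 4. (74 - 2) mod 4 = 0, so u[74] = u[2] = 9.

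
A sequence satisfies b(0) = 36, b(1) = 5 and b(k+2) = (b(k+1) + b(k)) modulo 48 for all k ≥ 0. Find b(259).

25

Listing terms: b(0) = 36,  b(1) = 5,  b(2) = 41,  b(3) = 46,  b(4) = 39,  b(5) = 37,  b(6) = 28,  b(7) = 17,  b(8) = 45,  b(9) = 14,  b(10) = 11,  b(11) = 25,  b(12) = 36,  b(13) = 13,  b(14) = 1,  b(15) = 14,  b(16) = 15,  b(17) = 29,  b(18) = 44,  b(19) = 25,  b(20) = 21,  b(21) = 46,  b(22) = 19,  b(23) = 17,  b(24) = 36,  b(25) = 5.
The sequence repeats with period 24.
(259 - 0) mod 24 = 19, so b(259) = b(19) = 25.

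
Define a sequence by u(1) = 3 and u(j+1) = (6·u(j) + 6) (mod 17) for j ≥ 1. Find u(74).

Computing terms: u(1) = 3,  u(2) = 7,  u(3) = 14,  u(4) = 5,  u(5) = 2,  u(6) = 1,  u(7) = 12,  u(8) = 10,  u(9) = 15,  u(10) = 11,  u(11) = 4,  u(12) = 13,  u(13) = 16,  u(14) = 0,  u(15) = 6,  u(16) = 8,  u(17) = 3.
Since u(17) = u(1) = 3, the sequence is periodic with period 16.
So u(74) = u(1 + ((74-1) mod 16)) = u(10) = 11.

11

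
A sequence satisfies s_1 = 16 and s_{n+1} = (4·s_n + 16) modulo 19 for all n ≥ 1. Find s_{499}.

s_1 = 16,  s_2 = 4,  s_3 = 13,  s_4 = 11,  s_5 = 3,  s_6 = 9,  s_7 = 14,  s_8 = 15,  s_9 = 0,  s_{10} = 16.
Since s_{10} = s_1 = 16, the sequence is periodic with period 9.
So s_{499} = s_{1 + ((499-1) mod 9)} = s_4 = 11.

11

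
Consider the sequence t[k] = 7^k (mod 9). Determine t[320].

4

Computing terms: t[1] = 7; t[2] = 4; t[3] = 1; t[4] = 7.
The sequence repeats with period 3.
So t[320] = t[1 + ((320-1) mod 3)] = t[2] = 4.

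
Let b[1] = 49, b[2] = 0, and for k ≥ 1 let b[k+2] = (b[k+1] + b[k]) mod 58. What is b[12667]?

We have b[1] = 49; b[2] = 0; b[3] = 49; b[4] = 49; b[5] = 40; b[6] = 31; b[7] = 13; b[8] = 44; b[9] = 57; b[10] = 43; b[11] = 42; b[12] = 27; b[13] = 11; b[14] = 38; b[15] = 49; b[16] = 29; b[17] = 20; b[18] = 49; b[19] = 11; b[20] = 2; b[21] = 13; b[22] = 15; b[23] = 28; b[24] = 43; b[25] = 13; b[26] = 56; b[27] = 11; b[28] = 9; b[29] = 20; b[30] = 29; b[31] = 49; b[32] = 20; b[33] = 11; b[34] = 31; b[35] = 42; b[36] = 15; b[37] = 57; b[38] = 14; b[39] = 13; b[40] = 27; b[41] = 40; b[42] = 9; b[43] = 49; b[44] = 0.
The sequence repeats with period 42.
So b[12667] = b[1 + ((12667-1) mod 42)] = b[25] = 13.

13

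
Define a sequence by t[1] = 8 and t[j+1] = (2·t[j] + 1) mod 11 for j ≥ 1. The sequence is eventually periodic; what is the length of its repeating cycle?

Listing terms: t[1] = 8; t[2] = 6; t[3] = 2; t[4] = 5; t[5] = 0; t[6] = 1; t[7] = 3; t[8] = 7; t[9] = 4; t[10] = 9; t[11] = 8.
The sequence repeats with period 10.

10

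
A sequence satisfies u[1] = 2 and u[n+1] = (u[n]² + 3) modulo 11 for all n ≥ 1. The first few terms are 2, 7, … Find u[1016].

4

u[1] = 2; u[2] = 7; u[3] = 8; u[4] = 1; u[5] = 4; u[6] = 8.
Since u[6] = u[3] = 8, the sequence is eventually periodic: after a pre-period of length 2 it cycles with period 3.
For n ≥ 3, u[n] depends only on (n - 3) mod 3. (1016 - 3) mod 3 = 2, so u[1016] = u[5] = 4.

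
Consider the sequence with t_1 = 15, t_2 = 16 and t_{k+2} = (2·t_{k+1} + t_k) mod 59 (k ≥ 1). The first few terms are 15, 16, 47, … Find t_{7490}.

t_1 = 15; t_2 = 16; t_3 = 47; t_4 = 51; t_5 = 31; t_6 = 54; t_7 = 21; t_8 = 37; t_9 = 36; t_{10} = 50; t_{11} = 18; t_{12} = 27; t_{13} = 13; t_{14} = 53; t_{15} = 1; t_{16} = 55; t_{17} = 52; t_{18} = 41; t_{19} = 16; t_{20} = 14; t_{21} = 44; t_{22} = 43; t_{23} = 12; t_{24} = 8; t_{25} = 28; t_{26} = 5; t_{27} = 38; t_{28} = 22; t_{29} = 23; t_{30} = 9; t_{31} = 41; t_{32} = 32; t_{33} = 46; t_{34} = 6; t_{35} = 58; t_{36} = 4; t_{37} = 7; t_{38} = 18; t_{39} = 43; t_{40} = 45; t_{41} = 15; t_{42} = 16.
The sequence repeats with period 40.
(7490 - 1) mod 40 = 9, so t_{7490} = t_{10} = 50.

50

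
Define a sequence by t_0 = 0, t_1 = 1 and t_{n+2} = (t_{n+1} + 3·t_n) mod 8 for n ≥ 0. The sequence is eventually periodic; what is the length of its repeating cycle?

Computing terms: t_0 = 0,  t_1 = 1,  t_2 = 1,  t_3 = 4,  t_4 = 7,  t_5 = 3,  t_6 = 0,  t_7 = 1.
The sequence repeats with period 6.

6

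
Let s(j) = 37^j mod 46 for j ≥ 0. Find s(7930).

s(0) = 1, s(1) = 37, s(2) = 35, s(3) = 7, s(4) = 29, s(5) = 15, s(6) = 3, s(7) = 19, s(8) = 13, s(9) = 21, s(10) = 41, s(11) = 45, s(12) = 9, s(13) = 11, s(14) = 39, s(15) = 17, s(16) = 31, s(17) = 43, s(18) = 27, s(19) = 33, s(20) = 25, s(21) = 5, s(22) = 1.
Since s(22) = s(0) = 1, the sequence is periodic with period 22.
So s(7930) = s(0 + ((7930-0) mod 22)) = s(10) = 41.

41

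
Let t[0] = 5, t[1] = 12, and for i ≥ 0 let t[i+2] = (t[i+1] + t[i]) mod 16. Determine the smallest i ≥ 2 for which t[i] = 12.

13

We have t[0] = 5; t[1] = 12; t[2] = 1; t[3] = 13; t[4] = 14; t[5] = 11; t[6] = 9; t[7] = 4; t[8] = 13; t[9] = 1; t[10] = 14; t[11] = 15; t[12] = 13; t[13] = 12; t[14] = 9; t[15] = 5; t[16] = 14; t[17] = 3; t[18] = 1; t[19] = 4; t[20] = 5; t[21] = 9; t[22] = 14; t[23] = 7; t[24] = 5; t[25] = 12.
Since (t[24], t[25]) = (t[0], t[1]) = (5, 12) (two consecutive terms determine the rest), the sequence is periodic with period 24.
The value 12 first appears (with i ≥ 2) at t[13].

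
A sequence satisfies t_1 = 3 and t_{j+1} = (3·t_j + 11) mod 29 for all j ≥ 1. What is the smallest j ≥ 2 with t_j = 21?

4

t_1 = 3,  t_2 = 20,  t_3 = 13,  t_4 = 21,  t_5 = 16,  t_6 = 1,  t_7 = 14,  t_8 = 24,  t_9 = 25,  t_{10} = 28,  t_{11} = 8,  t_{12} = 6,  t_{13} = 0,  t_{14} = 11,  t_{15} = 15,  t_{16} = 27,  t_{17} = 5,  t_{18} = 26,  t_{19} = 2,  t_{20} = 17,  t_{21} = 4,  t_{22} = 23,  t_{23} = 22,  t_{24} = 19,  t_{25} = 10,  t_{26} = 12,  t_{27} = 18,  t_{28} = 7,  t_{29} = 3.
Since t_{29} = t_1 = 3, the sequence is periodic with period 28.
The value 21 first appears (with j ≥ 2) at t_4.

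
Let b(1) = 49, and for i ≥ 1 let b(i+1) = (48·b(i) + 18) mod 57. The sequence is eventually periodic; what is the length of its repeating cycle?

18

We have b(1) = 49,  b(2) = 33,  b(3) = 6,  b(4) = 21,  b(5) = 0,  b(6) = 18,  b(7) = 27,  b(8) = 3,  b(9) = 48,  b(10) = 42,  b(11) = 39,  b(12) = 9,  b(13) = 51,  b(14) = 15,  b(15) = 54,  b(16) = 45,  b(17) = 12,  b(18) = 24,  b(19) = 30,  b(20) = 33.
Since b(20) = b(2) = 33, the sequence is eventually periodic: after a pre-period of length 1 it cycles with period 18.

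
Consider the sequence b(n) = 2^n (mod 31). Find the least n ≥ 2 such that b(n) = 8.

3

We have b(1) = 2; b(2) = 4; b(3) = 8; b(4) = 16; b(5) = 1; b(6) = 2.
The sequence repeats with period 5.
The value 8 first appears (with n ≥ 2) at b(3).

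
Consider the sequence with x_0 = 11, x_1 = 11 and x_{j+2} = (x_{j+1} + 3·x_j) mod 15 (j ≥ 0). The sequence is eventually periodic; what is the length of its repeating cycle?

24

We have x_0 = 11,  x_1 = 11,  x_2 = 14,  x_3 = 2,  x_4 = 14,  x_5 = 5,  x_6 = 2,  x_7 = 2,  x_8 = 8,  x_9 = 14,  x_{10} = 8,  x_{11} = 5,  x_{12} = 14,  x_{13} = 14,  x_{14} = 11,  x_{15} = 8,  x_{16} = 11,  x_{17} = 5,  x_{18} = 8,  x_{19} = 8,  x_{20} = 2,  x_{21} = 11,  x_{22} = 2,  x_{23} = 5,  x_{24} = 11,  x_{25} = 11.
Since (x_{24}, x_{25}) = (x_0, x_1) = (11, 11) (two consecutive terms determine the rest), the sequence is periodic with period 24.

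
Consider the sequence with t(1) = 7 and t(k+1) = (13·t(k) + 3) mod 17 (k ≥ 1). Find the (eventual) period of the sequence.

t(1) = 7; t(2) = 9; t(3) = 1; t(4) = 16; t(5) = 7.
The sequence repeats with period 4.

4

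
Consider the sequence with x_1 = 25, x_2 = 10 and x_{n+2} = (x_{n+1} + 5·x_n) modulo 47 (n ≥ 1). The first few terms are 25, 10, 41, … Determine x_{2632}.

Listing terms: x_1 = 25, x_2 = 10, x_3 = 41, x_4 = 44, x_5 = 14, x_6 = 46, x_7 = 22, x_8 = 17, x_9 = 33, x_{10} = 24, x_{11} = 1, x_{12} = 27, x_{13} = 32, x_{14} = 26, x_{15} = 45, x_{16} = 34, x_{17} = 24, x_{18} = 6, x_{19} = 32, x_{20} = 15, x_{21} = 34, x_{22} = 15, x_{23} = 44, x_{24} = 25, x_{25} = 10.
The sequence repeats with period 23.
(2632 - 1) mod 23 = 9, so x_{2632} = x_{10} = 24.

24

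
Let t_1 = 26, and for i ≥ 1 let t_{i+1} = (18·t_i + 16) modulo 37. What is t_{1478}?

Listing terms: t_1 = 26,  t_2 = 3,  t_3 = 33,  t_4 = 18,  t_5 = 7,  t_6 = 31,  t_7 = 19,  t_8 = 25,  t_9 = 22,  t_{10} = 5,  t_{11} = 32,  t_{12} = 0,  t_{13} = 16,  t_{14} = 8,  t_{15} = 12,  t_{16} = 10,  t_{17} = 11,  t_{18} = 29,  t_{19} = 20,  t_{20} = 6,  t_{21} = 13,  t_{22} = 28,  t_{23} = 2,  t_{24} = 15,  t_{25} = 27,  t_{26} = 21,  t_{27} = 24,  t_{28} = 4,  t_{29} = 14,  t_{30} = 9,  t_{31} = 30,  t_{32} = 1,  t_{33} = 34,  t_{34} = 36,  t_{35} = 35,  t_{36} = 17,  t_{37} = 26.
The sequence repeats with period 36.
So t_{1478} = t_{1 + ((1478-1) mod 36)} = t_2 = 3.

3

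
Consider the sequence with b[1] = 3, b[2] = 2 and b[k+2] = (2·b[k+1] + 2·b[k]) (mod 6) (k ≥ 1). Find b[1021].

Computing terms: b[1] = 3; b[2] = 2; b[3] = 4; b[4] = 0; b[5] = 2; b[6] = 4.
Since (b[5], b[6]) = (b[2], b[3]) = (2, 4) (two consecutive terms determine the rest), the sequence is eventually periodic: after a pre-period of length 1 it cycles with period 3.
For k ≥ 2, b[k] depends only on (k - 2) mod 3. (1021 - 2) mod 3 = 2, so b[1021] = b[4] = 0.

0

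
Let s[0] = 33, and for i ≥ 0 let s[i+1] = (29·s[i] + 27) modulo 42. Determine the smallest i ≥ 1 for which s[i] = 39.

We have s[0] = 33; s[1] = 18; s[2] = 3; s[3] = 30; s[4] = 15; s[5] = 0; s[6] = 27; s[7] = 12; s[8] = 39; s[9] = 24; s[10] = 9; s[11] = 36; s[12] = 21; s[13] = 6; s[14] = 33.
Since s[14] = s[0] = 33, the sequence is periodic with period 14.
The value 39 first appears (with i ≥ 1) at s[8].

8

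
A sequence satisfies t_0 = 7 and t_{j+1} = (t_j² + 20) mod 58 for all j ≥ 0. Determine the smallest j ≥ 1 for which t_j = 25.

2

Computing terms: t_0 = 7, t_1 = 11, t_2 = 25, t_3 = 7.
The sequence repeats with period 3.
The value 25 first appears (with j ≥ 1) at t_2.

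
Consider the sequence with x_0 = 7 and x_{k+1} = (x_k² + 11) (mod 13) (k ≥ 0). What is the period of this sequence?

Computing terms: x_0 = 7,  x_1 = 8,  x_2 = 10,  x_3 = 7.
The sequence repeats with period 3.

3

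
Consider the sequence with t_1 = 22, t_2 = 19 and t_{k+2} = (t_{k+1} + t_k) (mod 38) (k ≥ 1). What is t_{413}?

25

We have t_1 = 22,  t_2 = 19,  t_3 = 3,  t_4 = 22,  t_5 = 25,  t_6 = 9,  t_7 = 34,  t_8 = 5,  t_9 = 1,  t_{10} = 6,  t_{11} = 7,  t_{12} = 13,  t_{13} = 20,  t_{14} = 33,  t_{15} = 15,  t_{16} = 10,  t_{17} = 25,  t_{18} = 35,  t_{19} = 22,  t_{20} = 19.
Since (t_{19}, t_{20}) = (t_1, t_2) = (22, 19) (two consecutive terms determine the rest), the sequence is periodic with period 18.
(413 - 1) mod 18 = 16, so t_{413} = t_{17} = 25.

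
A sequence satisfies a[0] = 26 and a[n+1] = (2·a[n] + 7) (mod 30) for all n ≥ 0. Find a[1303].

Computing terms: a[0] = 26, a[1] = 29, a[2] = 5, a[3] = 17, a[4] = 11, a[5] = 29.
Since a[5] = a[1] = 29, the sequence is eventually periodic: after a pre-period of length 1 it cycles with period 4.
For n ≥ 1, a[n] depends only on (n - 1) mod 4. (1303 - 1) mod 4 = 2, so a[1303] = a[3] = 17.

17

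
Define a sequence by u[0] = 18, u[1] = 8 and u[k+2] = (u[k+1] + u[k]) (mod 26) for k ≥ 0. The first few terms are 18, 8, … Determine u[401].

Listing terms: u[0] = 18; u[1] = 8; u[2] = 0; u[3] = 8; u[4] = 8; u[5] = 16; u[6] = 24; u[7] = 14; u[8] = 12; u[9] = 0; u[10] = 12; u[11] = 12; u[12] = 24; u[13] = 10; u[14] = 8; u[15] = 18; u[16] = 0; u[17] = 18; u[18] = 18; u[19] = 10; u[20] = 2; u[21] = 12; u[22] = 14; u[23] = 0; u[24] = 14; u[25] = 14; u[26] = 2; u[27] = 16; u[28] = 18; u[29] = 8.
The sequence repeats with period 28.
(401 - 0) mod 28 = 9, so u[401] = u[9] = 0.

0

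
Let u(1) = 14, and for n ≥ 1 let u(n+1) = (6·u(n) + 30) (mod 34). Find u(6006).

32

We have u(1) = 14; u(2) = 12; u(3) = 0; u(4) = 30; u(5) = 6; u(6) = 32; u(7) = 18; u(8) = 2; u(9) = 8; u(10) = 10; u(11) = 22; u(12) = 26; u(13) = 16; u(14) = 24; u(15) = 4; u(16) = 20; u(17) = 14.
The sequence repeats with period 16.
(6006 - 1) mod 16 = 5, so u(6006) = u(6) = 32.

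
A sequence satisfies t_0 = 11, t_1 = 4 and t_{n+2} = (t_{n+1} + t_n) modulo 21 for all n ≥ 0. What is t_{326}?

Computing terms: t_0 = 11, t_1 = 4, t_2 = 15, t_3 = 19, t_4 = 13, t_5 = 11, t_6 = 3, t_7 = 14, t_8 = 17, t_9 = 10, t_{10} = 6, t_{11} = 16, t_{12} = 1, t_{13} = 17, t_{14} = 18, t_{15} = 14, t_{16} = 11, t_{17} = 4.
The sequence repeats with period 16.
So t_{326} = t_{0 + ((326-0) mod 16)} = t_6 = 3.

3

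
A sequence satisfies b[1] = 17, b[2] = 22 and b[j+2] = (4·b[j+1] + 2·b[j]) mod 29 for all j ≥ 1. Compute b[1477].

8

Listing terms: b[1] = 17; b[2] = 22; b[3] = 6; b[4] = 10; b[5] = 23; b[6] = 25; b[7] = 1; b[8] = 25; b[9] = 15; b[10] = 23; b[11] = 6; b[12] = 12; b[13] = 2; b[14] = 3; b[15] = 16; b[16] = 12; b[17] = 22; b[18] = 25; b[19] = 28; b[20] = 17; b[21] = 8; b[22] = 8; b[23] = 19; b[24] = 5; b[25] = 0; b[26] = 10; b[27] = 11; b[28] = 6; b[29] = 17; b[30] = 22.
Since (b[29], b[30]) = (b[1], b[2]) = (17, 22) (two consecutive terms determine the rest), the sequence is periodic with period 28.
So b[1477] = b[1 + ((1477-1) mod 28)] = b[21] = 8.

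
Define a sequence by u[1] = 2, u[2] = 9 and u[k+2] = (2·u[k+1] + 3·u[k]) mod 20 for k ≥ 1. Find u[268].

u[1] = 2,  u[2] = 9,  u[3] = 4,  u[4] = 15,  u[5] = 2,  u[6] = 9.
Since (u[5], u[6]) = (u[1], u[2]) = (2, 9) (two consecutive terms determine the rest), the sequence is periodic with period 4.
So u[268] = u[1 + ((268-1) mod 4)] = u[4] = 15.

15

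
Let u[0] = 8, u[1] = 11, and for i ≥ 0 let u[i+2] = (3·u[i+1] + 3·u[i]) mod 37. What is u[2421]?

19

Computing terms: u[0] = 8; u[1] = 11; u[2] = 20; u[3] = 19; u[4] = 6; u[5] = 1; u[6] = 21; u[7] = 29; u[8] = 2; u[9] = 19; u[10] = 26; u[11] = 24; u[12] = 2; u[13] = 4; u[14] = 18; u[15] = 29; u[16] = 30; u[17] = 29; u[18] = 29; u[19] = 26; u[20] = 17; u[21] = 18; u[22] = 31; u[23] = 36; u[24] = 16; u[25] = 8; u[26] = 35; u[27] = 18; u[28] = 11; u[29] = 13; u[30] = 35; u[31] = 33; u[32] = 19; u[33] = 8; u[34] = 7; u[35] = 8; u[36] = 8; u[37] = 11.
Since (u[36], u[37]) = (u[0], u[1]) = (8, 11) (two consecutive terms determine the rest), the sequence is periodic with period 36.
So u[2421] = u[0 + ((2421-0) mod 36)] = u[9] = 19.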